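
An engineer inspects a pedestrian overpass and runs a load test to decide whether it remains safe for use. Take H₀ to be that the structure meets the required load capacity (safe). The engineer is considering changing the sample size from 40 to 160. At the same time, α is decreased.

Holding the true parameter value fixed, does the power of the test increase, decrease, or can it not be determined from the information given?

The first change alone would make β decrease; the second alone would make β increase. Which effect dominates depends on the magnitudes, which are not given.
Since power = 1 − β, the effect on power is likewise indeterminate.

Cannot be determined from the information given.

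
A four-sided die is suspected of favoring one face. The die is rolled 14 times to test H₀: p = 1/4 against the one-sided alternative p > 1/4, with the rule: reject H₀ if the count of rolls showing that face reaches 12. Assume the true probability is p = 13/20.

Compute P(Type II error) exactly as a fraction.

750447350803558569/819200000000000000

A Type II error is failing to reject when Ha holds: with p = 13/20, β = P(S ≤ 11).
Adding the binomial probabilities P(S=0)+…+P(S=11) at p = 13/20 gives 750447350803558569/819200000000000000.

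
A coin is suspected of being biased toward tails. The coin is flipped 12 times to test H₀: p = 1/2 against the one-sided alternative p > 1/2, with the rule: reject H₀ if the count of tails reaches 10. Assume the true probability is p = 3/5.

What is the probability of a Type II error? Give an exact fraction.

A Type II error is failing to reject when Ha holds: with p = 3/5, β = P(Y ≤ 9).
Equivalently, β = 1 − P(Y ≥ 10) = 44753744/48828125.

44753744/48828125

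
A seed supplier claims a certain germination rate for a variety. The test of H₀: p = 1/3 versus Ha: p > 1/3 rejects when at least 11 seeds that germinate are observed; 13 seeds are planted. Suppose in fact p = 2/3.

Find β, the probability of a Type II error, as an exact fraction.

Under the alternative p = 2/3, K ~ Binomial(13, 2/3); β is the probability the test does not reject, P(K < 11).
Adding the binomial probabilities P(K=0)+…+P(K=10) at p = 2/3 gives 50857/59049.

50857/59049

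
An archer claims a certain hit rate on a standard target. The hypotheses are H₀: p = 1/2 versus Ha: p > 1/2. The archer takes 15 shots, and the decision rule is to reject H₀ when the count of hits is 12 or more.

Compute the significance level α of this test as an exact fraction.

Under H₀, Y ~ Binomial(15, 1/2), and α = P(Y ≥ 12).
Summing the upper tail: (455 + 105 + 15 + 1) / 2^15 = 576/32768 = 9/512.

9/512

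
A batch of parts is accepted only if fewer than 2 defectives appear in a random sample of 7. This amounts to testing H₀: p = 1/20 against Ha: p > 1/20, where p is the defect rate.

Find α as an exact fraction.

The significance level is the probability, assuming p = 1/20, of seeing 2 or more defectives in 7 draws.
Computing the lower-tail complement: 1 − 611596453/640000000 = 28403547/640000000.

28403547/640000000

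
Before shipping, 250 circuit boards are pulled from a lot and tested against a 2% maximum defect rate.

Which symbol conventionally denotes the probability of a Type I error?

P(Type I error) = P(reject H₀ | H₀ true) = α, the significance level.

α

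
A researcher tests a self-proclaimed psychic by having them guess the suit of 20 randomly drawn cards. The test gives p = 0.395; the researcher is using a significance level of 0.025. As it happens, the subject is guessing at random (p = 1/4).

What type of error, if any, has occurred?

No error — this is a correct decision.

The conventional null hypothesis is that the subject is guessing at random (p = 1/4).
Since p = 0.395 ≥ α = 0.025, H₀ is not rejected.
H₀ is true (actually the subject is guessing at random (p = 1/4)).
The decision matches the true state — no error.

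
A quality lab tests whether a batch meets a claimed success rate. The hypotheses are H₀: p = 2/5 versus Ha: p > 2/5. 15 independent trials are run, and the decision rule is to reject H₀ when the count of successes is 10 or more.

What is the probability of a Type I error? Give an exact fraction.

1032510464/30517578125

α = P(reject H₀ | H₀ true) = P(S ≥ 10 | p = 2/5), with S ~ Binomial(15, 2/5).
Adding the binomial terms for j = 10 through 15 with p = 2/5 yields 1032510464/30517578125.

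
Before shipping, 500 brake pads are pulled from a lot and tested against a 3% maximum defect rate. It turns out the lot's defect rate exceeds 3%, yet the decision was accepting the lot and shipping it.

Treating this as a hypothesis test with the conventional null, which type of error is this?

Type II error

The null hypothesis here is that the lot's defect rate is 3% (within specification).
'Accepting the lot and shipping it' corresponds to failing to reject H₀.
H₀ was not rejected but H₀ is false — a Type II error (false negative).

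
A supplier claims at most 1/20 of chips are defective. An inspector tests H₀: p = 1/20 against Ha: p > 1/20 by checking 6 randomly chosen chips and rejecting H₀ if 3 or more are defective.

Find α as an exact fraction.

The significance level is the probability, assuming p = 1/20, of seeing 3 or more defectives in 6 draws.
α = 1 − P(Y ≤ 2) = 1 − 6385729/6400000 = 14271/6400000.

14271/6400000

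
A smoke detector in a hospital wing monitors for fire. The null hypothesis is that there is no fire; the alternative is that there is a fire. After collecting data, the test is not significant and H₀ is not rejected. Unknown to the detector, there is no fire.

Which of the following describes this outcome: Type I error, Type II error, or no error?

Neither — the decision is correct.

The test retained a true H₀ — the decision matches the true state.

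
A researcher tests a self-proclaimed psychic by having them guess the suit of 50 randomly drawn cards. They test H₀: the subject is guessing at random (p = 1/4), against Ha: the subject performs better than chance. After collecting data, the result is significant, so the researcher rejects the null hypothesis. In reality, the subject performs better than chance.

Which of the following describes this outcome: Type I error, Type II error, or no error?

No error — this is a correct decision.

The test rejected a false H₀ — the decision matches the true state.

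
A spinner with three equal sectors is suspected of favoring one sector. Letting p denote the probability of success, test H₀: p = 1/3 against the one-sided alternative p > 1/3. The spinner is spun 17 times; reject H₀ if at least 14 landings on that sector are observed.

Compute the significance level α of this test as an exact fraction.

Under H₀, K ~ Binomial(17, 1/3), and α = P(K ≥ 14).
P(K ≥ 14) = Σ_{j=14}^{17} C(17,j)·(1/3)^j·(2/3)^{17-j} = 6019/129140163.

6019/129140163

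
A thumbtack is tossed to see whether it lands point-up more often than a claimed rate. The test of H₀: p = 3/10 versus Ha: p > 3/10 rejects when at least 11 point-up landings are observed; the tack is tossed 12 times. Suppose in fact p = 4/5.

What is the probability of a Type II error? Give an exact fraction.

β = P(fail to reject H₀ | Ha true) = P(X ≤ 10 | p = 4/5), X ~ Binomial(12, 4/5).
Adding the binomial probabilities P(X=0)+…+P(X=10) at p = 4/5 gives 177031761/244140625.

177031761/244140625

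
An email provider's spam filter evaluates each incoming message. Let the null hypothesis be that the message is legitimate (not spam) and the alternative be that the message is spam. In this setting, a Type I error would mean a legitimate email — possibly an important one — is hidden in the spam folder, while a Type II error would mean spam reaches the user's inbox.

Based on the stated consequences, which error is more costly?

Type I error

The Type I consequence (a legitimate email — possibly an important one — is hidden in the spam folder) is more severe than the Type II consequence (spam reaches the user's inbox).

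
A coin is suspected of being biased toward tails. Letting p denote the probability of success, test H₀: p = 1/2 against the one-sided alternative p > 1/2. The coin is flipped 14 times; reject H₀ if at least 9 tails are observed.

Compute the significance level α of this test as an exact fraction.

α = P(reject H₀ | H₀ true) = P(S ≥ 9 | p = 1/2), with S ~ Binomial(14, 1/2).
P(S ≥ 9) = [C(14,9) + C(14,10) + C(14,11) + C(14,12) + C(14,13) + C(14,14)] / 2^14 = (2002 + 1001 + 364 + 91 + 14 + 1) / 16384 = 3473/16384.

3473/16384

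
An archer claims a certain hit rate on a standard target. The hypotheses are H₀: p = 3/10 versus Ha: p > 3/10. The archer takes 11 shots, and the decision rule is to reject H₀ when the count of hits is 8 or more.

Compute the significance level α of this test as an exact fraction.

2145447/500000000

Under H₀, K ~ Binomial(11, 3/10), and α = P(K ≥ 8).
Summing C(11,j)(3/10)^j(7/10)^{11−j} for j = 8,…,11 gives 2145447/500000000.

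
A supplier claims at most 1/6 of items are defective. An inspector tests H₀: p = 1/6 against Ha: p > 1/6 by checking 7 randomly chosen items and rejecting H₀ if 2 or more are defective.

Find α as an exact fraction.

Under H₀, K ~ Binomial(7, 1/6); the Type I error rate is P(K ≥ 2).
Computing the lower-tail complement: 1 − 15625/23328 = 7703/23328.

7703/23328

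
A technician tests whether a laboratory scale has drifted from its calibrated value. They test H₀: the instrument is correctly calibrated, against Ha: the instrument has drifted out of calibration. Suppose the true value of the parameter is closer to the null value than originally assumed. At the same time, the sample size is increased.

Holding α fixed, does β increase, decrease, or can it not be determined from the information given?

Cannot be determined from the information given.

The first change alone would make β increase; the second alone would make β decrease. Which effect dominates depends on the magnitudes, which are not given.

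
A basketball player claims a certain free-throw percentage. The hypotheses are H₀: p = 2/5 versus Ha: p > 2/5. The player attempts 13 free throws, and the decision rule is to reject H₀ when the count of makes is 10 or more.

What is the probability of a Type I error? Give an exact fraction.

Under H₀, S ~ Binomial(13, 2/5), and α = P(S ≥ 10).
Adding the binomial terms for j = 10 through 13 with p = 2/5 yields 1902592/244140625.

1902592/244140625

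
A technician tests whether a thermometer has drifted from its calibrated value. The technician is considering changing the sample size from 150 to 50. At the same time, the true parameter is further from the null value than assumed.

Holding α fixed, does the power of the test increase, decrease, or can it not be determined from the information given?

Cannot be determined from the information given.

The first change alone would make β increase; the second alone would make β decrease. Which effect dominates depends on the magnitudes, which are not given.
Since power = 1 − β, the effect on power is likewise indeterminate.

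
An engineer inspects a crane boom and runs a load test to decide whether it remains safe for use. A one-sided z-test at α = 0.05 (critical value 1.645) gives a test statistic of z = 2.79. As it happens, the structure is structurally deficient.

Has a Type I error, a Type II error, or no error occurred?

Neither — the decision is correct.

The conventional null hypothesis is that the structure meets the required load capacity (safe).
Since z = 2.79 > z* = 1.645, H₀ is rejected.
H₀ is false (actually the structure is structurally deficient).
The decision matches the true state — no error.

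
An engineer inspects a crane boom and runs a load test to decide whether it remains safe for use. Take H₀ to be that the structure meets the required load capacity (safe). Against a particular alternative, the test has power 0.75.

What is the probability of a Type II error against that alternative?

0.25

Power = 1 − β, so β = 1 − 0.75 = 0.25.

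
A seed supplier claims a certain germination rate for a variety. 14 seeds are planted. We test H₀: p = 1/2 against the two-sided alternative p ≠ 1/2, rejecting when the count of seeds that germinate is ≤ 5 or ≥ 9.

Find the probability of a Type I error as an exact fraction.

3473/8192

Under H₀, X ~ Binomial(14, 1/2); α is the probability of landing in either tail, P(X ≤ 5) + P(X ≥ 9).
By symmetry, α = 2·P(X ≤ 5) = 2·(1 + 14 + 91 + 364 + 1001 + 2002)/16384 = 6946/16384 = 3473/8192.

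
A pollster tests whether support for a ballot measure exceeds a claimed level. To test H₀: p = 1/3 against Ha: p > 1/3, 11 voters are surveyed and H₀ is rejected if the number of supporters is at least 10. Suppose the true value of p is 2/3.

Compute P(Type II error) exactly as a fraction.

β = P(fail to reject H₀ | Ha true) = P(Y ≤ 9 | p = 2/3), Y ~ Binomial(11, 2/3).
Adding the binomial probabilities P(Y=0)+…+P(Y=9) at p = 2/3 gives 163835/177147.

163835/177147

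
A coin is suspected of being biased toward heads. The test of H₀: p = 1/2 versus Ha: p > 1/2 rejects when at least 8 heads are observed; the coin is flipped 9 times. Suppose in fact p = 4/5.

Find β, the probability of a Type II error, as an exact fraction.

β = P(fail to reject H₀ | Ha true) = P(S ≤ 7 | p = 4/5), S ~ Binomial(9, 4/5).
Adding the binomial probabilities P(S=0)+…+P(S=7) at p = 4/5 gives 1101157/1953125.

1101157/1953125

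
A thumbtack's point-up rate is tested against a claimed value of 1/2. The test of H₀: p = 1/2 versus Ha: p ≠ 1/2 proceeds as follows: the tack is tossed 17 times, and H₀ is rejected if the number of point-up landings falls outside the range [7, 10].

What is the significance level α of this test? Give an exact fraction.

10889/32768

Under H₀, X ~ Binomial(17, 1/2); α is the probability of landing in either tail, P(X ≤ 6) + P(X ≥ 11).
Each tail has probability (1 + 17 + 136 + 680 + 2380 + 6188 + 12376)/131072; doubling gives α = 43556/131072 = 10889/32768.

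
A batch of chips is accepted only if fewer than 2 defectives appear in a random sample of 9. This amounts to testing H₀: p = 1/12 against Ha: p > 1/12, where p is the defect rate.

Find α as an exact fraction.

Under H₀, Y ~ Binomial(9, 1/12); the Type I error rate is P(Y ≥ 2).
Computing the lower-tail complement: 1 − 1071794405/1289945088 = 218150683/1289945088.

218150683/1289945088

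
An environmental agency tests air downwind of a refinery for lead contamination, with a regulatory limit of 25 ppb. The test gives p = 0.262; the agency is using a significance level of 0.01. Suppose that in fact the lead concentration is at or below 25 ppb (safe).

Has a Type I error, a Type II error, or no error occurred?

No error — this is a correct decision.

The conventional null hypothesis is that the lead concentration is at or below 25 ppb (safe).
Since p = 0.262 ≥ α = 0.01, H₀ is not rejected.
H₀ is true (actually the lead concentration is at or below 25 ppb (safe)).
The decision matches the true state — no error.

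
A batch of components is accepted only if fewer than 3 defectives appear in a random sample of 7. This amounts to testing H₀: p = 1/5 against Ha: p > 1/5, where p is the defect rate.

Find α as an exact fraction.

2313/15625

The significance level is the probability, assuming p = 1/5, of seeing 3 or more defectives in 7 draws.
Via the complement, α = 1 − Σ_{j=0}^{2} C(7,j)(1/5)^j(4/5)^{7-j} = 2313/15625.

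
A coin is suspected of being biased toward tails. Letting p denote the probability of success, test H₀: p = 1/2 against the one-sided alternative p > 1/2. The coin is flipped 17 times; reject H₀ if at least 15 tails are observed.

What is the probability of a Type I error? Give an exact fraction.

77/65536

Under H₀, K ~ Binomial(17, 1/2), and α = P(K ≥ 15).
That's C(17,15) + C(17,16) + C(17,17) over 2^17, i.e. (136 + 17 + 1)/131072 = 154/131072 = 77/65536.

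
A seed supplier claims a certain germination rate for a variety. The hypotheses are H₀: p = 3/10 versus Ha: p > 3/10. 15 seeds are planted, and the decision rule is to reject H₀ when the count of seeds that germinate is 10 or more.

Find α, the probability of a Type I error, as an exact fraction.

913130252109/250000000000000

Under H₀, X ~ Binomial(15, 3/10), and α = P(X ≥ 10).
Adding the binomial terms for j = 10 through 15 with p = 3/10 yields 913130252109/250000000000000.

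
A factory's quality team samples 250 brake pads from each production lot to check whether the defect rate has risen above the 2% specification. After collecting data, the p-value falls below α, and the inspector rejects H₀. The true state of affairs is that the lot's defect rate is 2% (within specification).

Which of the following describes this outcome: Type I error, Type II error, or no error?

Type I error

The conventional null hypothesis here is that the lot's defect rate is 2% (within specification).
H₀ was rejected, but H₀ is actually true.
Rejecting a true null hypothesis is a Type I error (false positive).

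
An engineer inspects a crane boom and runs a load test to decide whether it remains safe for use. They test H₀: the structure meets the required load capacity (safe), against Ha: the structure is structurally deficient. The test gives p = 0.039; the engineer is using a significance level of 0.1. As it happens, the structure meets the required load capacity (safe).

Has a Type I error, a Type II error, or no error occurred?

Since p = 0.039 < α = 0.1, H₀ is rejected.
H₀ is true (actually the structure meets the required load capacity (safe)).
Rejecting a true H₀ is a Type I error.

Type I error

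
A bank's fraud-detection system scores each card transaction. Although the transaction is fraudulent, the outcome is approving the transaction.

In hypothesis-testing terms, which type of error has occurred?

Type II error

The null hypothesis here is that the transaction is legitimate.
'Approving the transaction' corresponds to failing to reject H₀.
H₀ was not rejected but H₀ is false — a Type II error (false negative).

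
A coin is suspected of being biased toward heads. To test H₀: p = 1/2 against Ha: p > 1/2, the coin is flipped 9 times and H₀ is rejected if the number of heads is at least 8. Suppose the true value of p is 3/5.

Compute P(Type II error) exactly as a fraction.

β = P(fail to reject H₀ | Ha true) = P(K ≤ 7 | p = 3/5), K ~ Binomial(9, 3/5).
Summing C(9,j)·(3/5)^j·(2/5)^{9-j} for j = 0..7 gives 1815344/1953125.

1815344/1953125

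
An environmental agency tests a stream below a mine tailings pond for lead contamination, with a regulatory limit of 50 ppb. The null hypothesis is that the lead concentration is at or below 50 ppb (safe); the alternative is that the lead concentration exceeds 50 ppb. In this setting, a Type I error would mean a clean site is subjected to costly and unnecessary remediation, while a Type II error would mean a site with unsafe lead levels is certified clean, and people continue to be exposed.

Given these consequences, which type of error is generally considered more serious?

The Type II consequence (a site with unsafe lead levels is certified clean, and people continue to be exposed) is more severe than the Type I consequence (a clean site is subjected to costly and unnecessary remediation).

Type II error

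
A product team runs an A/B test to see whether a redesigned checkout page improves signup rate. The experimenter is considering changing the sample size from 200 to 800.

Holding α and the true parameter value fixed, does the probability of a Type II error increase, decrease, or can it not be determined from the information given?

It decreases.

Increasing n separates the H₀ and Ha sampling distributions, so under Ha fewer outcomes land in the acceptance region.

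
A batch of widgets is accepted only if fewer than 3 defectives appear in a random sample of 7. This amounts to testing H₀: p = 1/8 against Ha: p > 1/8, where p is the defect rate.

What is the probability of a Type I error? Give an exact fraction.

97119/2097152

Under H₀, Y ~ Binomial(7, 1/8); the Type I error rate is P(Y ≥ 3).
Computing the lower-tail complement: 1 − 2000033/2097152 = 97119/2097152.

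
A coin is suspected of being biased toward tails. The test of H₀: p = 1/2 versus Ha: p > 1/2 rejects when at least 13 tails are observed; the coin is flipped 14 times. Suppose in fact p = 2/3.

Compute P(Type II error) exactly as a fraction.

4651897/4782969

β = P(fail to reject H₀ | Ha true) = P(X ≤ 12 | p = 2/3), X ~ Binomial(14, 2/3).
Summing C(14,j)·(2/3)^j·(1/3)^{14-j} for j = 0..12 gives 4651897/4782969.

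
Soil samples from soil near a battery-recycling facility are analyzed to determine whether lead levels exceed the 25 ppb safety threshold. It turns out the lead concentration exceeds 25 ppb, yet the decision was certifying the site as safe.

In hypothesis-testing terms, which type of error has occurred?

Type II error

The null hypothesis here is that the lead concentration is at or below 25 ppb (safe).
'Certifying the site as safe' corresponds to failing to reject H₀.
H₀ was not rejected but H₀ is false — a Type II error (false negative).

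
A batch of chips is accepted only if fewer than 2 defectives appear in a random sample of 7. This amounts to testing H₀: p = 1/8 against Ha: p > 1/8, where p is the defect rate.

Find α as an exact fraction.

The significance level is the probability, assuming p = 1/8, of seeing 2 or more defectives in 7 draws.
Computing the lower-tail complement: 1 − 823543/1048576 = 225033/1048576.

225033/1048576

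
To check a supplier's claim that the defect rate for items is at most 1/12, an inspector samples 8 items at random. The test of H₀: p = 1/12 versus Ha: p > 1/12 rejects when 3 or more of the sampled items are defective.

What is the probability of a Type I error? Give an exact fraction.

The significance level is the probability, assuming p = 1/12, of seeing 3 or more defectives in 8 draws.
α = 1 − P(K ≤ 2) = 1 − 139953319/143327232 = 3373913/143327232.

3373913/143327232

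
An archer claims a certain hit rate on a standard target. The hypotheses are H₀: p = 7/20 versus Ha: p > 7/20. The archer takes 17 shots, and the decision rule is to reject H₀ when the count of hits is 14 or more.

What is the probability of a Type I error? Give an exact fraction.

56496660191394549/655360000000000000000

Under H₀, X ~ Binomial(17, 7/20), and α = P(X ≥ 14).
Adding the binomial terms for j = 14 through 17 with p = 7/20 yields 56496660191394549/655360000000000000000.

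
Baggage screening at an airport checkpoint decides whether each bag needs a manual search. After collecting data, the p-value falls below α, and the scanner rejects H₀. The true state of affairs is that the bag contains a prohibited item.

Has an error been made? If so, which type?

The conventional null hypothesis here is that the bag contains no prohibited items.
The test rejected a false H₀ — the decision matches the true state.

Neither — the decision is correct.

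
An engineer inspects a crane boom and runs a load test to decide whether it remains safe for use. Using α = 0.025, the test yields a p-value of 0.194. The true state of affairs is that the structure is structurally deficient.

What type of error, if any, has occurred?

Type II error

The conventional null hypothesis is that the structure meets the required load capacity (safe).
Since p = 0.194 ≥ α = 0.025, H₀ is not rejected.
H₀ is false (actually the structure is structurally deficient).
Failing to reject a false H₀ is a Type II error.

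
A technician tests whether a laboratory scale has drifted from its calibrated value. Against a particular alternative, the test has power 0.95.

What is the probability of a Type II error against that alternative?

0.05

Power = 1 − β, so β = 1 − 0.95 = 0.05.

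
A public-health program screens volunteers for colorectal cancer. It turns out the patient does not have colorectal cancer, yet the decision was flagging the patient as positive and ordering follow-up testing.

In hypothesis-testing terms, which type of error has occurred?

The null hypothesis here is that the patient does not have colorectal cancer.
'Flagging the patient as positive and ordering follow-up testing' corresponds to rejecting H₀.
H₀ was rejected but H₀ is true — a Type I error (false positive).

Type I error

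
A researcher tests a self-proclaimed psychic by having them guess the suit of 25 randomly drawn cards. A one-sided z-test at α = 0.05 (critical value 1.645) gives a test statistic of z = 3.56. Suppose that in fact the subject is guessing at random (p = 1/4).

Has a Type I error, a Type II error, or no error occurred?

The conventional null hypothesis is that the subject is guessing at random (p = 1/4).
Since z = 3.56 > z* = 1.645, H₀ is rejected.
H₀ is true (actually the subject is guessing at random (p = 1/4)).
Rejecting a true H₀ is a Type I error.

Type I error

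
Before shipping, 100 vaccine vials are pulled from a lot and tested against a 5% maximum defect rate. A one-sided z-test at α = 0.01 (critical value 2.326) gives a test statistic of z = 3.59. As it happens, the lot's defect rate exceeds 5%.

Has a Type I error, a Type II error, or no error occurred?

No error (correct decision).

The conventional null hypothesis is that the lot's defect rate is 5% (within specification).
Since z = 3.59 > z* = 2.326, H₀ is rejected.
H₀ is false (actually the lot's defect rate exceeds 5%).
The decision matches the true state — no error.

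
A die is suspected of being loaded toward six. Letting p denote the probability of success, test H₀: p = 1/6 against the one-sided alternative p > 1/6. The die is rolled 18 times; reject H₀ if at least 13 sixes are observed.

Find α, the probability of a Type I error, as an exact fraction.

The Type I error probability is α = P(S ≥ 13) computed under H₀, where S ~ Binomial(18, 1/6).
Summing C(18,j)(1/6)^j(5/6)^{18−j} for j = 13,…,18 gives 3599177/12694994583552.

3599177/12694994583552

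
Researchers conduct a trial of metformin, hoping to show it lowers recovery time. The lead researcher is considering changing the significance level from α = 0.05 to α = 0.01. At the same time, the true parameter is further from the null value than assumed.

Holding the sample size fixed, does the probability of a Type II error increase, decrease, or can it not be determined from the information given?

The first change alone would make β increase; the second alone would make β decrease. Which effect dominates depends on the magnitudes, which are not given.

Cannot be determined from the information given.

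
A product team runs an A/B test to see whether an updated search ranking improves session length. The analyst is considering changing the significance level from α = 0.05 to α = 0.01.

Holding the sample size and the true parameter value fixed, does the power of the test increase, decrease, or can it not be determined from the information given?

It decreases.

Lowering α raises the bar for rejection; under Ha, the test now fails to reject on outcomes it previously would have rejected.
Since power = 1 − β and β increases, power decreases.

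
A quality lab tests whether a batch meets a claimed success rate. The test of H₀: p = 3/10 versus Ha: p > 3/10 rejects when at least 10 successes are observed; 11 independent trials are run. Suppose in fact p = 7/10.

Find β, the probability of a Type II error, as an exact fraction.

β = P(fail to reject H₀ | Ha true) = P(K ≤ 9 | p = 7/10), K ~ Binomial(11, 7/10).
Equivalently, β = 1 − P(K ≥ 10) = 2217524751/2500000000.

2217524751/2500000000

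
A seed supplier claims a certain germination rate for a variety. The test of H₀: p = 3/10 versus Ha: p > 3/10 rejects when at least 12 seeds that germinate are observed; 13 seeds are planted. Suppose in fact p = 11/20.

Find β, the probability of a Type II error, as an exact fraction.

636861571623279/640000000000000

β = P(fail to reject H₀ | Ha true) = P(Y ≤ 11 | p = 11/20), Y ~ Binomial(13, 11/20).
Adding the binomial probabilities P(Y=0)+…+P(Y=11) at p = 11/20 gives 636861571623279/640000000000000.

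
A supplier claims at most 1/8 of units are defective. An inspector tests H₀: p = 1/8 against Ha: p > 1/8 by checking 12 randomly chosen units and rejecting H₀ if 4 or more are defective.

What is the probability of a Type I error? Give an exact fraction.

3629108645/68719476736

α = P(reject H₀ | H₀ true) = P(K ≥ 4 | p = 1/8), K ~ Binomial(12, 1/8).
α = 1 − P(K ≤ 3) = 1 − 65090368091/68719476736 = 3629108645/68719476736.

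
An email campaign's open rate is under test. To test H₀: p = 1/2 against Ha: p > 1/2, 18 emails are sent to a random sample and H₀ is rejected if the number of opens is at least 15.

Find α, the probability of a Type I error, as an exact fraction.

Under H₀, S ~ Binomial(18, 1/2), and α = P(S ≥ 15).
Summing the upper tail: (816 + 153 + 18 + 1) / 2^18 = 988/262144 = 247/65536.

247/65536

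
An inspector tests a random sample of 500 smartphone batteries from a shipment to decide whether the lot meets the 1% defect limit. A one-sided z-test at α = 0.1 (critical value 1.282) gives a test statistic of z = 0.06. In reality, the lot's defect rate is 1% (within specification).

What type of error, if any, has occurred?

The conventional null hypothesis is that the lot's defect rate is 1% (within specification).
Since z = 0.06 ≤ z* = 1.282, H₀ is not rejected.
H₀ is true (actually the lot's defect rate is 1% (within specification)).
The decision matches the true state — no error.

Neither — the decision is correct.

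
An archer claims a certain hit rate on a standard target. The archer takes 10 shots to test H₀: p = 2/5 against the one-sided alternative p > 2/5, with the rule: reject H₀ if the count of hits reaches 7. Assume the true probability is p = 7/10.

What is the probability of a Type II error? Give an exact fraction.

β = P(fail to reject H₀ | Ha true) = P(K ≤ 6 | p = 7/10), K ~ Binomial(10, 7/10).
Adding the binomial probabilities P(K=0)+…+P(K=6) at p = 7/10 gives 218993301/625000000.

218993301/625000000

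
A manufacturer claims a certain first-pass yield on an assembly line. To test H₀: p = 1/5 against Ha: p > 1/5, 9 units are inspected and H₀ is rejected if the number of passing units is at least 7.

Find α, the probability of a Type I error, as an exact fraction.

613/1953125

Under H₀, S ~ Binomial(9, 1/5), and α = P(S ≥ 7).
P(S ≥ 7) = Σ_{j=7}^{9} C(9,j)·(1/5)^j·(4/5)^{9-j} = 613/1953125.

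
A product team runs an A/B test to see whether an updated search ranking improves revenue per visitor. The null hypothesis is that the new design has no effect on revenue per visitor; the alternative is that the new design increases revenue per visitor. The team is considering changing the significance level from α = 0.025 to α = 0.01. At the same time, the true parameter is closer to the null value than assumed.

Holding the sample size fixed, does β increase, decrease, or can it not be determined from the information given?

It increases.

Lowering α raises the bar for rejection; under Ha, the test now fails to reject on outcomes it previously would have rejected. When the true parameter is near the null value, the test has a harder time distinguishing Ha from H₀. Both changes push β in the same direction.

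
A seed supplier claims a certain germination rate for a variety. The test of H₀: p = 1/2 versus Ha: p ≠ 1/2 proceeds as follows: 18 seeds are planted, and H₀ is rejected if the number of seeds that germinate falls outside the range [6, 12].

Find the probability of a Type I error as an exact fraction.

α = P(Y ≤ 5 or Y ≥ 13 | p = 1/2), Y ~ Binomial(18, 1/2).
By symmetry, α = 2·P(Y ≤ 5) = 2·(1 + 18 + 153 + 816 + 3060 + 8568)/262144 = 25232/262144 = 1577/16384.

1577/16384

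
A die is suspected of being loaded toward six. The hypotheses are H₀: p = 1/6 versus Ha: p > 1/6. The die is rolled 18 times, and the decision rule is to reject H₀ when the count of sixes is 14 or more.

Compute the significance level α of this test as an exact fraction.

126151/6347497291776

α = P(reject H₀ | H₀ true) = P(X ≥ 14 | p = 1/6), with X ~ Binomial(18, 1/6).
Adding the binomial terms for j = 14 through 18 with p = 1/6 yields 126151/6347497291776.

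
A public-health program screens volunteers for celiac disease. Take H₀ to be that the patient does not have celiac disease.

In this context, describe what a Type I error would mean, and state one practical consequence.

A Type I error is rejecting H₀ when H₀ is true.
Here that means flagging the patient as positive and ordering follow-up testing when actually the patient does not have celiac disease.

A Type I error would mean concluding that the patient has celiac disease when in fact the patient does not have celiac disease. Consequence: a healthy patient undergoes unnecessary, possibly invasive follow-up procedures.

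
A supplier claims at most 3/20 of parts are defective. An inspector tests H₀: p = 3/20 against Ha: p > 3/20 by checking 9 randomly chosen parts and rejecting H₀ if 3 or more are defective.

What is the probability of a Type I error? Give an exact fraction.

4507308909/32000000000

α = P(reject H₀ | H₀ true) = P(K ≥ 3 | p = 3/20), K ~ Binomial(9, 3/20).
Via the complement, α = 1 − Σ_{j=0}^{2} C(9,j)(3/20)^j(17/20)^{9-j} = 4507308909/32000000000.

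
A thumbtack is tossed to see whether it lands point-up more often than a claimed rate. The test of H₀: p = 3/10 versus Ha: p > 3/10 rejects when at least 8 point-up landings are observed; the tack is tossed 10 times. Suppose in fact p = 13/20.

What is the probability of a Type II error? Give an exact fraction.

1890285078059/2560000000000

β = P(fail to reject H₀ | Ha true) = P(S ≤ 7 | p = 13/20), S ~ Binomial(10, 13/20).
Equivalently, β = 1 − P(S ≥ 8) = 1890285078059/2560000000000.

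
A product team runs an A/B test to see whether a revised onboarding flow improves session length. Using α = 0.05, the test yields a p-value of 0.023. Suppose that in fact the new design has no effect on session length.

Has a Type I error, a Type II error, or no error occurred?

The conventional null hypothesis is that the new design has no effect on session length.
Since p = 0.023 < α = 0.05, H₀ is rejected.
H₀ is true (actually the new design has no effect on session length).
Rejecting a true H₀ is a Type I error.

Type I error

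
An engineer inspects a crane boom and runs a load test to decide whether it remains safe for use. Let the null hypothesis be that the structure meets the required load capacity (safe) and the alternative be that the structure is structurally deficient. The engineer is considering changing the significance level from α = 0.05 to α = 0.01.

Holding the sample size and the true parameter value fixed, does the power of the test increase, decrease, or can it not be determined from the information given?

It decreases.

A smaller α moves the rejection region further into the tail. With the alternative true, more outcomes now fall outside the rejection region, so failing to reject becomes more likely.
Since power = 1 − β and β increases, power decreases.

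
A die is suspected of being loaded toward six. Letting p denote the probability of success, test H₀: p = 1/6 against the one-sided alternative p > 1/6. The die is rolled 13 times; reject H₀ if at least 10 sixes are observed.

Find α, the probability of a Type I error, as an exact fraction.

18883/6530347008

Under H₀, Y ~ Binomial(13, 1/6), and α = P(Y ≥ 10).
Summing C(13,j)(1/6)^j(5/6)^{13−j} for j = 10,…,13 gives 18883/6530347008.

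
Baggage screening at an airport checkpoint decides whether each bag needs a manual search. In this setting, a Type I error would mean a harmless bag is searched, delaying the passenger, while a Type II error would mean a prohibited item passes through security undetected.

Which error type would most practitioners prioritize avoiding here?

Type II error

The Type II consequence (a prohibited item passes through security undetected) is more severe than the Type I consequence (a harmless bag is searched, delaying the passenger).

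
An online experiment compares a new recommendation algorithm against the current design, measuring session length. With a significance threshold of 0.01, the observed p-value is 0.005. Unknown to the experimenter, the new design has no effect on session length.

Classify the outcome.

The conventional null hypothesis is that the new design has no effect on session length.
Since p = 0.005 < α = 0.01, H₀ is rejected.
H₀ is true (actually the new design has no effect on session length).
Rejecting a true H₀ is a Type I error.

Type I error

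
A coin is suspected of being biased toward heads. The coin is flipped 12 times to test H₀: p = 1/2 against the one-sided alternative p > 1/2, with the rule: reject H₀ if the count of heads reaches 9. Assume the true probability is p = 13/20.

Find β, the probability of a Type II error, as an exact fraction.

535222111290433/819200000000000

β = P(fail to reject H₀ | Ha true) = P(S ≤ 8 | p = 13/20), S ~ Binomial(12, 13/20).
Adding the binomial probabilities P(S=0)+…+P(S=8) at p = 13/20 gives 535222111290433/819200000000000.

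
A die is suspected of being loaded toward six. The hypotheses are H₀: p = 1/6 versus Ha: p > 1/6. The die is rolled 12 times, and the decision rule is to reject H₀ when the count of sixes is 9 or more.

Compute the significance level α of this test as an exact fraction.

9737/725594112

Under H₀, X ~ Binomial(12, 1/6), and α = P(X ≥ 9).
Adding the binomial terms for j = 9 through 12 with p = 1/6 yields 9737/725594112.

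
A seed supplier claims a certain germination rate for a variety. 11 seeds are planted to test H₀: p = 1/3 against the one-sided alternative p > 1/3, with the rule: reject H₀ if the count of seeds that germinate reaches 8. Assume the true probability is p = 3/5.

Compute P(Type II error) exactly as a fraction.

β = P(fail to reject H₀ | Ha true) = P(S ≤ 7 | p = 3/5), S ~ Binomial(11, 3/5).
Adding the binomial probabilities P(S=0)+…+P(S=7) at p = 3/5 gives 6872224/9765625.

6872224/9765625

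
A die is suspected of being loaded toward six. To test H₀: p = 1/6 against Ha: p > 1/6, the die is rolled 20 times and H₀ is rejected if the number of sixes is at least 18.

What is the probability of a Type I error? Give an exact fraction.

Under H₀, K ~ Binomial(20, 1/6), and α = P(K ≥ 18).
Adding the binomial terms for j = 18 through 20 with p = 1/6 yields 539/406239826673664.

539/406239826673664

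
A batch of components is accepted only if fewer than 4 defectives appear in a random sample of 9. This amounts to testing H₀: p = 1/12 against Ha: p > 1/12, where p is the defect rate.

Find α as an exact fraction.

α = P(reject H₀ | H₀ true) = P(K ≥ 4 | p = 1/12), K ~ Binomial(9, 1/12).
α = 1 − P(K ≤ 3) = 1 − 1284381725/1289945088 = 5563363/1289945088.

5563363/1289945088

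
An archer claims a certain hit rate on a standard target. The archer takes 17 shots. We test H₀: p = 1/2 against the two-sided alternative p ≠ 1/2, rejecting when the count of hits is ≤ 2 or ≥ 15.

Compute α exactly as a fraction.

77/32768

Under H₀, X ~ Binomial(17, 1/2); α is the probability of landing in either tail, P(X ≤ 2) + P(X ≥ 15).
The two tails are symmetric, so α = 2·(1 + 17 + 136)/2^17 = 308/131072 = 77/32768.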